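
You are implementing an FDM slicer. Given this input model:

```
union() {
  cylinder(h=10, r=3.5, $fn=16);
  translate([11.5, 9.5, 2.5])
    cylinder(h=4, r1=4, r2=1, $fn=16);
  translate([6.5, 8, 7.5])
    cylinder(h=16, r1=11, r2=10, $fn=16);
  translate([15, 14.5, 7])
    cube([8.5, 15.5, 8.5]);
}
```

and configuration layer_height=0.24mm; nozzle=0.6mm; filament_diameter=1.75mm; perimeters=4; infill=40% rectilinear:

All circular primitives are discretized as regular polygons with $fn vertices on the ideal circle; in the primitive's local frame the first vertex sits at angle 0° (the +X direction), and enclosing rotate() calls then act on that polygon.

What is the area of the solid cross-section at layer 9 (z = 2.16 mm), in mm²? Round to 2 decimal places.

37.50 mm²

At z = 2.16 mm: the cylinder: section is a regular 16-gon, circumradius r=3.5 (area = (16/2)·3.500²·sin(360°/16) = 37.50 mm²); the cone at (11.5, 9.5) is absent (z outside [2.5, 6.5]); the cone at (6.5, 8) is absent (z outside [7.5, 23.5]); the cube at (15, 14.5) is not intersected at this z (z outside [7, 15.5]); Merging all regions: only the r=3.5 cylinder is present, so the union is just that shape — area = 37.50 mm². Overall, the cross-section is a single solid region. Net area = 37.50 mm².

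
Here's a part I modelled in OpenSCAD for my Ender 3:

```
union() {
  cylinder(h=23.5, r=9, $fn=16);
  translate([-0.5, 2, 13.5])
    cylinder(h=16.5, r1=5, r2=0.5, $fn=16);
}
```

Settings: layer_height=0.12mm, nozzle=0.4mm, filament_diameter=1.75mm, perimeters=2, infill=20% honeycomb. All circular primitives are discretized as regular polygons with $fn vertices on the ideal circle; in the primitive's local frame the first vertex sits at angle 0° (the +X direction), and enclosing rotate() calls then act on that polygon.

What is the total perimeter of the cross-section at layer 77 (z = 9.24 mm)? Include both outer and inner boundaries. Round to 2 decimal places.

At z = 9.24 mm: the r=9 cylinder gives a regular 16-gon of circumradius 9 (constant along its height) (perimeter = 2·16·9.000·sin(180°/16) = 56.19 mm); the cone at (-0.5, 2) is absent (z outside [13.5, 30]); Taking the union: only the r=9 cylinder is present, so the union is just that shape — boundary = 56.19 mm. Overall, the cross-section is a single solid region. Total boundary length (outer) = 56.19 mm.

56.19 mm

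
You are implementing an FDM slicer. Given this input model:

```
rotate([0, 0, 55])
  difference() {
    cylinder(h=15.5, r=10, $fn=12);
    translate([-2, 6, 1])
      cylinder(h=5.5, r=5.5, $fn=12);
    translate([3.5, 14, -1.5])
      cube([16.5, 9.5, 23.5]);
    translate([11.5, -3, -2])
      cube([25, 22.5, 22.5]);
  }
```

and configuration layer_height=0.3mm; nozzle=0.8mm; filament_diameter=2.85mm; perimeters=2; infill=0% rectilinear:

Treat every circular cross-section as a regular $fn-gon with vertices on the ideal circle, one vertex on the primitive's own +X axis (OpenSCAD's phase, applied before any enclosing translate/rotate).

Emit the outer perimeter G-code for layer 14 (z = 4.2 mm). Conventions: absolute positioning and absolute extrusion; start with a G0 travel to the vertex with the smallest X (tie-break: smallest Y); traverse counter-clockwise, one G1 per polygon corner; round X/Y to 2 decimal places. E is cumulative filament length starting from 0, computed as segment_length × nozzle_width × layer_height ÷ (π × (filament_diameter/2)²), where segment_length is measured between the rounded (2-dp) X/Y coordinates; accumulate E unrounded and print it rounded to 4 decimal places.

G0 X-9.36 Y-2.53 Z4.20
G1 X-9.06 Y-4.23 E0.0649
G1 X-5.74 Y-8.19 E0.2594
G1 X-0.87 Y-9.96 E0.4543
G1 X4.23 Y-9.06 E0.6491
G1 X8.19 Y-5.74 E0.8435
G1 X9.96 Y-0.87 E1.0385
G1 X9.06 Y4.23 E1.2333
G1 X5.74 Y8.19 E1.4277
G1 X0.87 Y9.96 E1.6227
G1 X-4.23 Y9.06 E1.8175
G1 X-6.55 Y7.11 E1.9315
G1 X-5.58 Y7.28 E1.9686
G1 X-2.91 Y6.31 E2.0754
G1 X-1.08 Y4.13 E2.1825
G1 X-0.58 Y1.32 E2.2899
G1 X-1.56 Y-1.35 E2.3969
G1 X-3.74 Y-3.18 E2.5040
G1 X-6.54 Y-3.68 E2.6110
G1 X-9.22 Y-2.70 E2.7183
G1 X-9.36 Y-2.53 E2.7266

At z = 4.2 mm: the r=10 cylinder gives a regular 12-gon of circumradius 10 (constant along its height); the r=5.5 cylinder at (-2, 6) contributes a regular 12-gon of circumradius 5.5; the 16.5×9.5 cube at (3.5, 14) contributes its full rectangle; the cube at (11.5, -3) is present — its section is the full 25×22.5 rectangle; Taking the first minus the rest: starting from the r=10 cylinder, the r=5.5 cylinder at (-2, 6) partially overlaps it — only the 76.41 mm² overlap (of its 90.75 mm²) is removed, clipping the outline; the 16.5×9.5 cube at (3.5, 14) misses the remaining region (no effect); the 25×22.5 cube at (11.5, -3) misses the remaining region (no effect) — 1 connected region; (whole slice rotated 55° about Z — lengths, areas and connectivity unchanged). The outline is a single polygon with 20 vertices. Extrusion per mm of travel: 0.8 × 0.3 / (π × 1.425²) = 0.037621. Accumulating E over each segment gives final E = 2.7266.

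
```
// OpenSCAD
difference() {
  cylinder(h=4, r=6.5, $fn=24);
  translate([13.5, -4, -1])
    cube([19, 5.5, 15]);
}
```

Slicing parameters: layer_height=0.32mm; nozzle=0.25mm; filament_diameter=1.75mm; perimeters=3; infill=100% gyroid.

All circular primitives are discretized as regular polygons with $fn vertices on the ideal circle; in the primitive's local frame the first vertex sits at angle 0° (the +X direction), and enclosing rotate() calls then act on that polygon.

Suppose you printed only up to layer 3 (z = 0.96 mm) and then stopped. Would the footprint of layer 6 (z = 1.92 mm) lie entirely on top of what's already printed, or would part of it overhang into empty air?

Compare the two slices. At z = 0.96: the r=6.5 cylinder gives a regular 24-gon of circumradius 6.5 (constant along its height) (area = (24/2)·6.500²·sin(360°/24) = 131.22 mm²); the 19×5.5 cube at (13.5, -4) contributes its full rectangle (area 104.50 mm²); Taking the first minus the rest: starting from the r=6.5 cylinder (131.22 mm²), the 19×5.5 cube at (13.5, -4) misses the remaining region (no effect) — area = 131.22 mm². At z = 1.92: the r=6.5 cylinder contributes a regular 24-gon of circumradius 6.5 (area = (24/2)·6.500²·sin(360°/24) = 131.22 mm²); the 19×5.5 cube at (13.5, -4) contributes its full rectangle (area 104.50 mm²); Subtracting the remaining from the first: starting from the r=6.5 cylinder (131.22 mm²), the 19×5.5 cube at (13.5, -4) misses the remaining region (no effect) — area = 131.22 mm². Checking containment: the cross-section at z = 1.92 is a subset of the cross-section at z = 0.96.

entirely on top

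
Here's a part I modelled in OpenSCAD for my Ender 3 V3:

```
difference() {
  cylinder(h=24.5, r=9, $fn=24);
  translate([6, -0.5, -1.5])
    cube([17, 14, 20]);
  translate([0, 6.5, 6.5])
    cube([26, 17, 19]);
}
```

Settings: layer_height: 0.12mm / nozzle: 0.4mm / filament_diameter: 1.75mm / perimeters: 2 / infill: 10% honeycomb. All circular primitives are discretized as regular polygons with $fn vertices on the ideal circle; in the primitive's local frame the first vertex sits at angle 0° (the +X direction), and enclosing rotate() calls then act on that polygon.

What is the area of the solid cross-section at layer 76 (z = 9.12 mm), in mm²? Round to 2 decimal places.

226.20 mm²

At z = 9.12 mm: the cylinder: section is a regular 24-gon, circumradius r=9 (area = (24/2)·9.000²·sin(360°/24) = 251.57 mm²); the cube at (6, -0.5) (footprint 17×14) is included at this height (area 238.00 mm²); the cube at (0, 6.5) (footprint 26×17) is included at this height (area 442.00 mm²); After the difference (first − rest): starting from the r=9 cylinder (251.57 mm²), the 17×14 cube at (6, -0.5) partially overlaps it — only the 15.05 mm² overlap (of its 238.00 mm²) is removed, clipping the outline; the 26×17 cube at (0, 6.5) partially overlaps it — only the 10.33 mm² overlap (of its 442.00 mm²) is removed, clipping the outline — area = 226.20 mm². Overall, the cross-section is a single solid region. Net area = 226.20 mm².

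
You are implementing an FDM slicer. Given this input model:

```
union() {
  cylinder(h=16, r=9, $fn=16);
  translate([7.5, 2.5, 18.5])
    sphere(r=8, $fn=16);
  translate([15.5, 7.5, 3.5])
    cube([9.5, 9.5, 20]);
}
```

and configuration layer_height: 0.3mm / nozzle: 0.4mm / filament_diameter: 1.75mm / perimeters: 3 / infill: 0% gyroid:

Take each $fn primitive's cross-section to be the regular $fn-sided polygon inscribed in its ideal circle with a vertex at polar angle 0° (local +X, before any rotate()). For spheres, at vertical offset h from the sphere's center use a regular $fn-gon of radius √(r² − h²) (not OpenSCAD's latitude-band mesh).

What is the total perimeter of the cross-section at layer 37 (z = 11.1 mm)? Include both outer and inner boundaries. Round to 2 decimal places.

96.63 mm

At z = 11.1 mm: the r=9 cylinder contributes a regular 16-gon of circumradius 9 (perimeter = 2·16·9.000·sin(180°/16) = 56.19 mm); the r=8 sphere at (7.5, 2.5) slices to a regular 16-gon of circumradius 3.040 (√(r²−h²) with h=7.4 from center) (perimeter = 2·16·3.040·sin(180°/16) = 18.98 mm); the cube at (15.5, 7.5) is present — its section is the full 9.5×9.5 rectangle (perimeter 38.00 mm); Merging all regions: the regions partially overlap (shared area 18.96 mm²), so the edge portions inside another operand are dropped and the merged outline is re-measured after clipping — boundary = 96.63 mm. Overall, the cross-section has 2 separate islands. Total boundary length (outer) = 96.63 mm.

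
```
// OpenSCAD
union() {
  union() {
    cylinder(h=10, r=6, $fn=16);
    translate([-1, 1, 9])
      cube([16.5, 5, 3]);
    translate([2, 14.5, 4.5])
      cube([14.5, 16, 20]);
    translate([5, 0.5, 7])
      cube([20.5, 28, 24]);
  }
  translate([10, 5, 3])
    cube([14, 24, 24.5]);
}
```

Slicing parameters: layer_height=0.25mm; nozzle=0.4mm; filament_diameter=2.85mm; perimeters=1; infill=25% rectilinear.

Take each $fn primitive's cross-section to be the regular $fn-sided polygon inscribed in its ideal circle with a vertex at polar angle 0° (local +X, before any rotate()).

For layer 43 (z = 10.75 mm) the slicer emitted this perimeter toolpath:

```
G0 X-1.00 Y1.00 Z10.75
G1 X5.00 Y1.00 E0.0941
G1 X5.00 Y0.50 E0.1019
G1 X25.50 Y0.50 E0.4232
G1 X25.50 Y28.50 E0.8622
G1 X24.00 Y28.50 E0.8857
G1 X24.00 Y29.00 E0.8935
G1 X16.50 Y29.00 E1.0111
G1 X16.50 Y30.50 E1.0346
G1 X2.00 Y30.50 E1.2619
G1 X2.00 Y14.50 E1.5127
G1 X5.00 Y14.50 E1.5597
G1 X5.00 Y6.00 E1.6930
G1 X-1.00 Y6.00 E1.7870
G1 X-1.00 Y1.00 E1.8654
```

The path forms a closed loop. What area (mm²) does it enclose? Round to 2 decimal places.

Apply the shoelace formula to the sequence of (X, Y) vertices; enclosed area = 678.75 mm².

678.75 mm²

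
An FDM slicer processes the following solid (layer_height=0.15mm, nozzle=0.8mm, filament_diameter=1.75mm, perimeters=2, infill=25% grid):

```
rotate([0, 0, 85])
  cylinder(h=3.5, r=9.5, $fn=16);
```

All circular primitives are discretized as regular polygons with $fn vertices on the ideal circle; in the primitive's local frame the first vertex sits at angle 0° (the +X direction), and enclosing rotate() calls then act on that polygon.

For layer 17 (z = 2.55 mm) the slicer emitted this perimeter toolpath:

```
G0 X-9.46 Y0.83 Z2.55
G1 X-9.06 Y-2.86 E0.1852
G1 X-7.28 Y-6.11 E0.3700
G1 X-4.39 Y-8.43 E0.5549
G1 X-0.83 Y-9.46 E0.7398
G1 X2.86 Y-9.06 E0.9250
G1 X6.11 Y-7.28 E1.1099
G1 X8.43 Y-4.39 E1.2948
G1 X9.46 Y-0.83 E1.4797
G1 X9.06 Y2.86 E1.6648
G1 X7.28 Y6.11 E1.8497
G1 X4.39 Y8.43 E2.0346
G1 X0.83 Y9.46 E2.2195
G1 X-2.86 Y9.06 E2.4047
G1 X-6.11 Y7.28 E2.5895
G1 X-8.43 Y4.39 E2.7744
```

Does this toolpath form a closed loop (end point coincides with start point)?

Start point (G0): (-9.46, 0.83). End point (last G1): the path does not return to the start — open.

no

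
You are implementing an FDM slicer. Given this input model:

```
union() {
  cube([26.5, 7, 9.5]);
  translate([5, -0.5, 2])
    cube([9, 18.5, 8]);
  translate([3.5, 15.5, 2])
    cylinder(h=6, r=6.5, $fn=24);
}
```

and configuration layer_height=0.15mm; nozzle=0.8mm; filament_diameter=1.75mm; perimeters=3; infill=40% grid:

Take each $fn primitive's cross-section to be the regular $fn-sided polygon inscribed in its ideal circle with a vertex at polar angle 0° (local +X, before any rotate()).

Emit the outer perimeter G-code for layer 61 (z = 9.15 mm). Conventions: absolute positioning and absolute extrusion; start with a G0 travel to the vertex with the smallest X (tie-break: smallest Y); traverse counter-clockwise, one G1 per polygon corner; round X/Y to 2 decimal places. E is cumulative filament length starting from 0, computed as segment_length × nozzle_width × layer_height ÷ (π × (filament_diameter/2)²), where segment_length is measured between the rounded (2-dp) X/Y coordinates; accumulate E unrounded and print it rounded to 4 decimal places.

G0 X0.00 Y0.00 Z9.15
G1 X5.00 Y0.00 E0.2495
G1 X5.00 Y-0.50 E0.2744
G1 X14.00 Y-0.50 E0.7234
G1 X14.00 Y0.00 E0.7484
G1 X26.50 Y0.00 E1.3720
G1 X26.50 Y7.00 E1.7212
G1 X14.00 Y7.00 E2.3448
G1 X14.00 Y18.00 E2.8936
G1 X5.00 Y18.00 E3.3426
G1 X5.00 Y7.00 E3.8914
G1 X0.00 Y7.00 E4.1409
G1 X0.00 Y0.00 E4.4901

At z = 9.15 mm: the cube is present — its section is the full 26.5×7 rectangle; the 9×18.5 cube at (5, -0.5) contributes its full rectangle; the cylinder at (3.5, 15.5) does not reach this height (z outside [2, 8]); Merging all regions: the regions partially overlap (shared area 63.00 mm²), so overlapping operands fuse into one piece — 1 connected region. The outline is a single polygon with 12 vertices. Extrusion per mm of travel: 0.8 × 0.15 / (π × 0.875²) = 0.049890. Accumulating E over each segment gives final E = 4.4901.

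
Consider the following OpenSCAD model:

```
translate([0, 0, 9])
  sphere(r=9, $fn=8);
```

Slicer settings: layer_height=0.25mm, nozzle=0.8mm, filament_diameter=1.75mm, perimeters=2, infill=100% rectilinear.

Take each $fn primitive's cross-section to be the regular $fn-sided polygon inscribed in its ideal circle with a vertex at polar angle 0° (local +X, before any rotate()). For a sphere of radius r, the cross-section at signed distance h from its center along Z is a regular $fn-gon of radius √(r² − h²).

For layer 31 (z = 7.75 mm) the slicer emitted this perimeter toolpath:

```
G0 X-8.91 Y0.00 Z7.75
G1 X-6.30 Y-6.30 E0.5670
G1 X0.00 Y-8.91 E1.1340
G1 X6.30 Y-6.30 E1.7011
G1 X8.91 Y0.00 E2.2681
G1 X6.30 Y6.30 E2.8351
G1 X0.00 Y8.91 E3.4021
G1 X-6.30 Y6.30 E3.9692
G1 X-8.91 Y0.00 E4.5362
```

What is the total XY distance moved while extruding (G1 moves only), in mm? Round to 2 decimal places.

54.55 mm

Sum the Euclidean lengths of each G1 segment: total = 54.55 mm.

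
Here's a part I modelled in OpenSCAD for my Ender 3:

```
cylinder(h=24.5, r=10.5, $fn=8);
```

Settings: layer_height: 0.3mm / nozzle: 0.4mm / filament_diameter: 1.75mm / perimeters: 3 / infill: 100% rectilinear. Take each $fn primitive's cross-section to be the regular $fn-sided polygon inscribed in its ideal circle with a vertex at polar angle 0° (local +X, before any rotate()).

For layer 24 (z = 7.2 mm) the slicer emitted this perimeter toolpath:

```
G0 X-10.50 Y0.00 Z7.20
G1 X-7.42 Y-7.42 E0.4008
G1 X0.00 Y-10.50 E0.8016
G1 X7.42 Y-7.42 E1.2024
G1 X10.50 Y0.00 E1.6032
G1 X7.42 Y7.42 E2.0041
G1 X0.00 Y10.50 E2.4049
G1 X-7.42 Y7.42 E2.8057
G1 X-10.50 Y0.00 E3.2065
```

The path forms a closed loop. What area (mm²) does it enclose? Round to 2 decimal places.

311.64 mm²

Apply the shoelace formula to the sequence of (X, Y) vertices; enclosed area = 311.64 mm².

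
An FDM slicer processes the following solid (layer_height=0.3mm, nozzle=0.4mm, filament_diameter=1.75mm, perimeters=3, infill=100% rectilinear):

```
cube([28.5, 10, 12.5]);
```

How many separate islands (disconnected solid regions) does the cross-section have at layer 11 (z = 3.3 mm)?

At z = 3.3 mm: the cube is present — its section is the full 28.5×10 rectangle. Overall, the cross-section is a single solid region. Island count = 1.

1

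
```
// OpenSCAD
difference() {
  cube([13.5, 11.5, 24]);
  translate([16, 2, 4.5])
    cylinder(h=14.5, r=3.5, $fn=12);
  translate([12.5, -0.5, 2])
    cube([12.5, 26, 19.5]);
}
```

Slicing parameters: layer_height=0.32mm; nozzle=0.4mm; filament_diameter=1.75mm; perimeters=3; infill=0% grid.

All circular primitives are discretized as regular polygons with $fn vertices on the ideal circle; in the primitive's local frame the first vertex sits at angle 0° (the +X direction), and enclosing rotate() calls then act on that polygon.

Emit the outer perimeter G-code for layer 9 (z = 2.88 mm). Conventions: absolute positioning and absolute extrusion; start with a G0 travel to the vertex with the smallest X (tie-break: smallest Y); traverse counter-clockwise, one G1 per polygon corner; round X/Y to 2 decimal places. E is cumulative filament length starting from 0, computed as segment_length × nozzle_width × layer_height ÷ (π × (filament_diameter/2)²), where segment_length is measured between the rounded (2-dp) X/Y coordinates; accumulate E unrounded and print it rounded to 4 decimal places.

G0 X0.00 Y0.00 Z2.88
G1 X12.50 Y0.00 E0.6652
G1 X12.50 Y11.50 E1.2772
G1 X0.00 Y11.50 E1.9424
G1 X0.00 Y0.00 E2.5544

At z = 2.88 mm: the cube is present — its section is the full 13.5×11.5 rectangle; the cylinder at (16, 2) is not intersected at this z (z outside [4.5, 19]); the cube at (12.5, -0.5) is present — its section is the full 12.5×26 rectangle; Subtracting the remaining from the first: starting from the 13.5×11.5 cube, the 12.5×26 cube at (12.5, -0.5) partially overlaps it — only the 11.50 mm² overlap (of its 325.00 mm²) is removed, clipping the outline — 1 connected region. The outline is a single polygon with 4 vertices. Extrusion per mm of travel: 0.4 × 0.32 / (π × 0.875²) = 0.053216. Accumulating E over each segment gives final E = 2.5544.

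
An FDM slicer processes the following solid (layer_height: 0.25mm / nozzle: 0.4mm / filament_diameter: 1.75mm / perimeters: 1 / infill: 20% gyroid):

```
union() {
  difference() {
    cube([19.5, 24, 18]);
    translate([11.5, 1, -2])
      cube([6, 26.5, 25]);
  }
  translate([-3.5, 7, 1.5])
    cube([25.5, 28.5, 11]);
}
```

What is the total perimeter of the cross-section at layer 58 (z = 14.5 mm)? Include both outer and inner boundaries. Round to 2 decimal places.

At z = 14.5 mm: the 19.5×24 cube contributes its full rectangle (perimeter 87.00 mm); the cube at (11.5, 1) is present — its section is the full 6×26.5 rectangle (perimeter 65.00 mm); After the difference (first − rest): starting from the 19.5×24 cube, the 6×26.5 cube at (11.5, 1) partially overlaps it — only the 138.00 mm² overlap (of its 159.00 mm²) is removed, clipping the outline — boundary = 133.00 mm; the cube at (-3.5, 7) does not reach this height (z outside [1.5, 12.5]); Taking the union: only the result so far is present, so the union is just that shape — boundary = 133.00 mm. Overall, the cross-section is a single solid region. Total boundary length (outer) = 133.00 mm.

133.00 mm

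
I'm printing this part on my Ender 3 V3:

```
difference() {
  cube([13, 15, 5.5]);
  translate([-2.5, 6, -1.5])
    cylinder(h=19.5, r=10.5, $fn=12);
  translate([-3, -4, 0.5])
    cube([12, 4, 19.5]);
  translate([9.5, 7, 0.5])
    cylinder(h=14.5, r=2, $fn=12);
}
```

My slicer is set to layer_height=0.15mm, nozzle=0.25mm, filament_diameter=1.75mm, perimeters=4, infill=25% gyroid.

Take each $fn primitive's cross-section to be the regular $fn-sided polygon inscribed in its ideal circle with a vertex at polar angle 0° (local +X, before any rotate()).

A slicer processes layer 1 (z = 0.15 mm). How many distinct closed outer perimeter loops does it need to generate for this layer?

1

At z = 0.15 mm: the cube (footprint 13×15) is included at this height; the r=10.5 cylinder at (-2.5, 6) gives a regular 12-gon of circumradius 10.5 (constant along its height); the cube at (-3, -4) is absent (z outside [0.5, 20]); the cylinder at (9.5, 7) does not reach this height (z outside [0.5, 15]); Subtracting the remaining from the first: starting from the 13×15 cube, the r=10.5 cylinder at (-2.5, 6) partially overlaps it — only the 98.97 mm² overlap (of its 330.75 mm²) is removed, clipping the outline — 1 connected region. The result has 1 disconnected region.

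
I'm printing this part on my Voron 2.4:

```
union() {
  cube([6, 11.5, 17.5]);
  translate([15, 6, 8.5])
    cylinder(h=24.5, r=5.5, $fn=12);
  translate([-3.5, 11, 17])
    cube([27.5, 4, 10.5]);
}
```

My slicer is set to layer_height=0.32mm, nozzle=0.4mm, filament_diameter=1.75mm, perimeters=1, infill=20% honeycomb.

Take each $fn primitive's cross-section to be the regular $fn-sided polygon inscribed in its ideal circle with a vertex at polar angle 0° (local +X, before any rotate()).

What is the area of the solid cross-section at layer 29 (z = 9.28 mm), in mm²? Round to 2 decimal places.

At z = 9.28 mm: the cube (footprint 6×11.5) is included at this height (area 69.00 mm²); the r=5.5 cylinder at (15, 6) gives a regular 12-gon of circumradius 5.5 (constant along its height) (area = (12/2)·5.500²·sin(360°/12) = 90.75 mm²); the cube at (-3.5, 11) is not intersected at this z (z outside [17, 27.5]); Merging all regions: the 2 present regions are separate (no shared area or edge), so areas and boundary lengths simply add and each stays a separate island — area = 159.75 mm². Overall, the cross-section has 2 separate islands. Net area = 159.75 mm².

159.75 mm²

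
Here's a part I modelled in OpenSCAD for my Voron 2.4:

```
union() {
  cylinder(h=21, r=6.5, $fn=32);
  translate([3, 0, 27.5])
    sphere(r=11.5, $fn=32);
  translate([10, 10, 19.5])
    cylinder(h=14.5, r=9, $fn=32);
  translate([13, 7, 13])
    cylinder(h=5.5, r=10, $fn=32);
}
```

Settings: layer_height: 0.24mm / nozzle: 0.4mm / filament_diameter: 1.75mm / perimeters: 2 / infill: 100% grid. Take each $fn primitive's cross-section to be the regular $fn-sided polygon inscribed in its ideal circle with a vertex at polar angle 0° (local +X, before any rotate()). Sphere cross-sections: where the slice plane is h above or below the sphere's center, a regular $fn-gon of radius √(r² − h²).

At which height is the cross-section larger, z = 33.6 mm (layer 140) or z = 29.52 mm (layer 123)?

layer 123 (z = 29.52 mm)

Layer 140 (z = 33.6): the cylinder is not intersected at this z (z outside [0, 21]); the sphere at (3, 0): section is a regular 32-gon, circumradius = √(r²−h²) = √(11.5²−6.1²) = 9.749 (area = (32/2)·9.749²·sin(360°/32) = 296.66 mm²); the r=9 cylinder at (10, 10) gives a regular 32-gon of circumradius 9 (constant along its height) (area = (32/2)·9.000²·sin(360°/32) = 252.84 mm²); the cylinder at (13, 7) is not intersected at this z (z outside [13, 18.5]); Combining (union): the regions partially overlap — summed areas 549.50 mm² minus the doubly-counted overlap 63.57 mm² gives 485.93 mm² — area = 485.93 mm². So its area = 485.93 mm². Layer 123 (z = 29.52): the cylinder is not intersected at this z (z outside [0, 21]); the r=11.5 sphere at (3, 0) contributes a regular 32-gon of circumradius √(11.5²−2.02²) = 11.321 (area = (32/2)·11.321²·sin(360°/32) = 400.07 mm²); the r=9 cylinder at (10, 10) gives a regular 32-gon of circumradius 9 (constant along its height) (area = (32/2)·9.000²·sin(360°/32) = 252.84 mm²); the cylinder at (13, 7) is absent (z outside [13, 18.5]); Merging all regions: the regions partially overlap — summed areas 652.91 mm² minus the doubly-counted overlap 89.82 mm² gives 563.09 mm² — area = 563.09 mm². So its area = 563.09 mm². Layer 123 is larger (563.09 vs 485.93 mm²).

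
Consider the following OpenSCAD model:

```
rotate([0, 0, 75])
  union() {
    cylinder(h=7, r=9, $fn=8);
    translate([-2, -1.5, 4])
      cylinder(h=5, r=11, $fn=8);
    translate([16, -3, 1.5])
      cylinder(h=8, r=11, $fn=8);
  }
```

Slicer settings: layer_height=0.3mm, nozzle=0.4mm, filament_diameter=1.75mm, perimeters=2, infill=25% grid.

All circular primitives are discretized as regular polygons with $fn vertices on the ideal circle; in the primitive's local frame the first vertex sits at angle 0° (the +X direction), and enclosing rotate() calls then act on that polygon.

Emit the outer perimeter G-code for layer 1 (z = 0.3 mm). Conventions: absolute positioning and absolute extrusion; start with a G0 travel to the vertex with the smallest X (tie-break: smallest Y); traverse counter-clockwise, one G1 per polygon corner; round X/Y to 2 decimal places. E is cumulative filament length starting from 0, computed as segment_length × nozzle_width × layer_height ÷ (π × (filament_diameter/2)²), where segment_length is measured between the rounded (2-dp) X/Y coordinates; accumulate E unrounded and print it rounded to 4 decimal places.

G0 X-8.69 Y2.33 Z0.30
G1 X-7.79 Y-4.50 E0.3437
G1 X-2.33 Y-8.69 E0.6871
G1 X4.50 Y-7.79 E1.0308
G1 X8.69 Y-2.33 E1.3741
G1 X7.79 Y4.50 E1.7178
G1 X2.33 Y8.69 E2.0612
G1 X-4.50 Y7.79 E2.4049
G1 X-8.69 Y2.33 E2.7482

At z = 0.3 mm: the cylinder: section is a regular 8-gon, circumradius r=9; the cylinder at (-2, -1.5) does not reach this height (z outside [4, 9]); the cylinder at (16, -3) is not intersected at this z (z outside [1.5, 9.5]); Combining (union): only the r=9 cylinder is present, so the union is just that shape — 1 connected region; (whole slice rotated 75° about Z — lengths, areas and connectivity unchanged). The outline is a single polygon with 8 vertices. Extrusion per mm of travel: 0.4 × 0.3 / (π × 0.875²) = 0.049890. Accumulating E over each segment gives final E = 2.7482.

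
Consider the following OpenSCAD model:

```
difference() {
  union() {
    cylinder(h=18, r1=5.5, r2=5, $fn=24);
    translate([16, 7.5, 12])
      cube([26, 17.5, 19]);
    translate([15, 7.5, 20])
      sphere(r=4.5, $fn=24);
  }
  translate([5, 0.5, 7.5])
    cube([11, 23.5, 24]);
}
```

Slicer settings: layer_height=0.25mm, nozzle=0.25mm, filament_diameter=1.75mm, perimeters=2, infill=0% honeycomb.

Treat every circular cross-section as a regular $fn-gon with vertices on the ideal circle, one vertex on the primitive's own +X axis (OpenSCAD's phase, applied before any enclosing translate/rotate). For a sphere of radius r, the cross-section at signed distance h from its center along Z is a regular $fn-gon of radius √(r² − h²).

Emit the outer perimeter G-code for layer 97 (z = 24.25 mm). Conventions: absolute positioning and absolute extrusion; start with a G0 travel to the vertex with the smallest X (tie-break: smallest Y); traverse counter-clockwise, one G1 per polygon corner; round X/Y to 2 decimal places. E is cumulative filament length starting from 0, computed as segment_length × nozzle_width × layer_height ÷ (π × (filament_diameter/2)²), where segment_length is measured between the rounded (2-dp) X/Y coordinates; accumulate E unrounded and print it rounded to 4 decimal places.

G0 X16.00 Y6.42 Z24.25
G1 X16.05 Y6.45 E0.0015
G1 X16.28 Y6.76 E0.0115
G1 X16.43 Y7.12 E0.0217
G1 X16.48 Y7.50 E0.0316
G1 X42.00 Y7.50 E0.6948
G1 X42.00 Y25.00 E1.1495
G1 X16.00 Y25.00 E1.8251
G1 X16.00 Y6.42 E2.3079

At z = 24.25 mm: the cone is not intersected at this z (z outside [0, 18]); the cube at (16, 7.5) (footprint 26×17.5) is included at this height; the r=4.5 sphere at (15, 7.5) contributes a regular 24-gon of circumradius √(4.5²−4.25²) = 1.479; Taking the union: the regions partially overlap (shared area 0.35 mm²), so overlapping operands fuse into one piece — 1 connected region; the cube at (5, 0.5) (footprint 11×23.5) is included at this height; Subtracting the remaining from the first: starting from that combined region, the 11×23.5 cube at (5, 0.5) partially overlaps it — only the 6.09 mm² overlap (of its 258.50 mm²) is removed, clipping the outline — 1 connected region. The outline is a single polygon with 8 vertices. Extrusion per mm of travel: 0.25 × 0.25 / (π × 0.875²) = 0.025984. Accumulating E over each segment gives final E = 2.3079.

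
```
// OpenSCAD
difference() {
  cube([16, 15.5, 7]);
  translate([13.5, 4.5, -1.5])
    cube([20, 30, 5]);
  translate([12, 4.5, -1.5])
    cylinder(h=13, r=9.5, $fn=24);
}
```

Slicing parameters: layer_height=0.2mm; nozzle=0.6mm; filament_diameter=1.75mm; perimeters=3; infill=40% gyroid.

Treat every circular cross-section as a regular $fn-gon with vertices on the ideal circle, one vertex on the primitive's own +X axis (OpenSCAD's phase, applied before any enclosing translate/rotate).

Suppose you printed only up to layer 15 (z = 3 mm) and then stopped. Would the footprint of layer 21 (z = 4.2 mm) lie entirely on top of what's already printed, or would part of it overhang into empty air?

Compare the two slices. At z = 3: the 16×15.5 cube contributes its full rectangle (area 248.00 mm²); the cube at (13.5, 4.5) (footprint 20×30) is included at this height (area 600.00 mm²); the cylinder at (12, 4.5): section is a regular 24-gon, circumradius r=9.5 (area = (24/2)·9.500²·sin(360°/24) = 280.30 mm²); After the difference (first − rest): starting from the 16×15.5 cube (248.00 mm²), the 20×30 cube at (13.5, 4.5) partially overlaps it — only the 27.50 mm² overlap (of its 600.00 mm²) is removed, clipping the outline; the r=9.5 cylinder at (12, 4.5) partially overlaps it — only the 143.01 mm² overlap (of its 280.30 mm²) is removed, clipping the outline — area = 77.49 mm². At z = 4.2: the 16×15.5 cube contributes its full rectangle (area 248.00 mm²); the cube at (13.5, 4.5) is absent (z outside [-1.5, 3.5]); the r=9.5 cylinder at (12, 4.5) gives a regular 24-gon of circumradius 9.5 (constant along its height) (area = (24/2)·9.500²·sin(360°/24) = 280.30 mm²); Subtracting the remaining from the first: starting from the 16×15.5 cube (248.00 mm²), the r=9.5 cylinder at (12, 4.5) partially overlaps it — only the 165.51 mm² overlap (of its 280.30 mm²) is removed, clipping the outline — area = 82.49 mm². Checking containment: at z = 4.2 the cross-section extends beyond the z = 3 cross-section by about 4.99 mm².

part overhangs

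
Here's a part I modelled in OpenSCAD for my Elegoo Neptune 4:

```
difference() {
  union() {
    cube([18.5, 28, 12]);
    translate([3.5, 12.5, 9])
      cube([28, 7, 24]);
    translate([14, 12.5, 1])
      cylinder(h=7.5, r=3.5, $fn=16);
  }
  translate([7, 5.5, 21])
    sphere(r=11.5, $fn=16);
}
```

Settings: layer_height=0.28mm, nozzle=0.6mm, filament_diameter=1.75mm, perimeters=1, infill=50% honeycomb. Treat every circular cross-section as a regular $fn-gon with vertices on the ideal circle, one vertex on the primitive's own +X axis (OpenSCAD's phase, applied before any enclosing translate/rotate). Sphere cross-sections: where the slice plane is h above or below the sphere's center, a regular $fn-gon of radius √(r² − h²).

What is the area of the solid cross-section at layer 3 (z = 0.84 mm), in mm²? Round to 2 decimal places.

518.00 mm²

At z = 0.84 mm: the 18.5×28 cube contributes its full rectangle (area 518.00 mm²); the cube at (3.5, 12.5) is absent (z outside [9, 33]); the cylinder at (14, 12.5) is not intersected at this z (z outside [1, 8.5]); Combining (union): only the 18.5×28 cube is present, so the union is just that shape — area = 518.00 mm²; the sphere at (7, 5.5) does not reach this height (|z−center|=20.160 > r=11.5); Subtracting the remaining from the first: none of the subtracted shapes is present at this height, so the result so far is unchanged — area = 518.00 mm². Overall, the cross-section is a single solid region. Net area = 518.00 mm².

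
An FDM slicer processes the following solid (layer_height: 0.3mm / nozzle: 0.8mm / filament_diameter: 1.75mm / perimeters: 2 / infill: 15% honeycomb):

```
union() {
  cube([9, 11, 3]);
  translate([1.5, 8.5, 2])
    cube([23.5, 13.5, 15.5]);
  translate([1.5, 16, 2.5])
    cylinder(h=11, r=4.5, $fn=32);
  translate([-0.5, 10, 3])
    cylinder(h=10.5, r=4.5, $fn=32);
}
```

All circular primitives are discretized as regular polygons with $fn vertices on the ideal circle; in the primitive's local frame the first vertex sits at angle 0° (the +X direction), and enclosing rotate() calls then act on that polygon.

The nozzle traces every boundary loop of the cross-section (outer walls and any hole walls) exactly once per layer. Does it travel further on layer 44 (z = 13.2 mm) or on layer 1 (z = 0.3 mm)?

Layer 44 (z = 13.2): the cube does not reach this height (z outside [0, 3]); the cube at (1.5, 8.5) is present — its section is the full 23.5×13.5 rectangle (perimeter 74.00 mm); the cylinder at (1.5, 16): section is a regular 32-gon, circumradius r=4.5 (perimeter = 2·32·4.500·sin(180°/32) = 28.23 mm); the r=4.5 cylinder at (-0.5, 10) contributes a regular 32-gon of circumradius 4.5 (perimeter = 2·32·4.500·sin(180°/32) = 28.23 mm); Merging all regions: the regions partially overlap (shared area 50.81 mm²), so the edge portions inside another operand are dropped and the merged outline is re-measured after clipping — boundary = 86.46 mm. So its perimeter = 86.46 mm. Layer 1 (z = 0.3): the cube is present — its section is the full 9×11 rectangle (perimeter 40.00 mm); the cube at (1.5, 8.5) does not reach this height (z outside [2, 17.5]); the cylinder at (1.5, 16) is absent (z outside [2.5, 13.5]); the cylinder at (-0.5, 10) is not intersected at this z (z outside [3, 13.5]); Merging all regions: only the 9×11 cube is present, so the union is just that shape — boundary = 40.00 mm. So its perimeter = 40.00 mm. Layer 44 is larger (86.46 vs 40.00 mm).

layer 44 (z = 13.2 mm)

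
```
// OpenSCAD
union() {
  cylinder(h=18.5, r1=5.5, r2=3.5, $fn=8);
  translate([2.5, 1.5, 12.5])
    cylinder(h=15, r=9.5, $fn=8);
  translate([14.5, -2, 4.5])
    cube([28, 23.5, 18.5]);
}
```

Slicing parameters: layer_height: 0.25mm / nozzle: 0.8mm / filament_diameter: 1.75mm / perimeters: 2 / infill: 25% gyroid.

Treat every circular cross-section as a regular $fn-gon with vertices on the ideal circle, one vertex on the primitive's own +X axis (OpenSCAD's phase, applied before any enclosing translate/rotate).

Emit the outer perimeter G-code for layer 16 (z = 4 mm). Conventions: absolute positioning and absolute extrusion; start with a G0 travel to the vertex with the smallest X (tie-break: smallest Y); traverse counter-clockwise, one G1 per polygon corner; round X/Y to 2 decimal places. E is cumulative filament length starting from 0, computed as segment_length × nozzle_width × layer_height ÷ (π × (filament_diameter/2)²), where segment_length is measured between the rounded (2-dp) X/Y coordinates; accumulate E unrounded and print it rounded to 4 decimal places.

At z = 4 mm: the cone contributes a regular 8-gon of circumradius 5.068 (interpolated between r1=5.5 and r2=3.5 at t=0.216); the cylinder at (2.5, 1.5) is not intersected at this z (z outside [12.5, 27.5]); the cube at (14.5, -2) is not intersected at this z (z outside [4.5, 23]); Combining (union): only the cone is present, so the union is just that shape — 1 connected region. The outline is a single polygon with 8 vertices. Extrusion per mm of travel: 0.8 × 0.25 / (π × 0.875²) = 0.083150. Accumulating E over each segment gives final E = 2.5795.

G0 X-5.07 Y0.00 Z4.00
G1 X-3.58 Y-3.58 E0.3224
G1 X0.00 Y-5.07 E0.6449
G1 X3.58 Y-3.58 E0.9673
G1 X5.07 Y0.00 E1.2897
G1 X3.58 Y3.58 E1.6122
G1 X0.00 Y5.07 E1.9346
G1 X-3.58 Y3.58 E2.2570
G1 X-5.07 Y0.00 E2.5795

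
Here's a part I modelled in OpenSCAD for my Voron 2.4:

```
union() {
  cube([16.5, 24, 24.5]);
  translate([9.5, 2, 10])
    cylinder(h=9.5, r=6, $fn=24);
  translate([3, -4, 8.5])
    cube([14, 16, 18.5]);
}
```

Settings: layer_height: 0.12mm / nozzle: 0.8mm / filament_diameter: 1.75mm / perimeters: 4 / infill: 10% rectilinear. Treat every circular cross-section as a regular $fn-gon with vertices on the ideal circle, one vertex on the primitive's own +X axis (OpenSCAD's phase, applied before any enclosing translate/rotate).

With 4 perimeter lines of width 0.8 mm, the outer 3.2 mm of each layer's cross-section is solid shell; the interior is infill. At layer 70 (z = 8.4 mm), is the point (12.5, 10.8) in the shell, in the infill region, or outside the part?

infill

At z = 8.4 mm: the cube is present — its section is the full 16.5×24 rectangle; the cylinder at (9.5, 2) is absent (z outside [10, 19.5]); the cube at (3, -4) does not reach this height (z outside [8.5, 27]); Combining (union): only the 16.5×24 cube is present, so the union is just that shape — 1 connected region. Overall, the cross-section is a single solid region. The nearest boundary edge runs (16.50, 0.00)→(16.50, 24.00); distance from the point to it = 4.00 mm. The point is inside the cross-section and 4.00 mm from the nearest boundary — more than the 3.2 mm shell width (4 × 0.8), so it's in the infill interior.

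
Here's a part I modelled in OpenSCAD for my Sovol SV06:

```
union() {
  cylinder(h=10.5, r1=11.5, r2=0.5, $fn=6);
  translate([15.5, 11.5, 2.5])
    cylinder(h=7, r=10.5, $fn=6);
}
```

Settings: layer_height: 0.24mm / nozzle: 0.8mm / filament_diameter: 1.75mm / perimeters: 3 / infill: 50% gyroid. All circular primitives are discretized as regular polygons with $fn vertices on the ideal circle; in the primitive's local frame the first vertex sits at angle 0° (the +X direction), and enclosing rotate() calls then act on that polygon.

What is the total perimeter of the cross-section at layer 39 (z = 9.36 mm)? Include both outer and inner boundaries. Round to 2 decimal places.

At z = 9.36 mm: the cone: at t=0.891 of its height the radius interpolates to r₁+(r₂−r₁)t = 1.694, giving a regular 6-gon of that circumradius (perimeter = 2·6·1.694·sin(180°/6) = 10.17 mm); the cylinder at (15.5, 11.5): section is a regular 6-gon, circumradius r=10.5 (perimeter = 2·6·10.500·sin(180°/6) = 63.00 mm); Merging all regions: the 2 present regions are separate (no shared area or edge), so areas and boundary lengths simply add and each stays a separate island — boundary = 73.17 mm. Overall, the cross-section has 2 separate islands. Total boundary length (outer) = 73.17 mm.

73.17 mm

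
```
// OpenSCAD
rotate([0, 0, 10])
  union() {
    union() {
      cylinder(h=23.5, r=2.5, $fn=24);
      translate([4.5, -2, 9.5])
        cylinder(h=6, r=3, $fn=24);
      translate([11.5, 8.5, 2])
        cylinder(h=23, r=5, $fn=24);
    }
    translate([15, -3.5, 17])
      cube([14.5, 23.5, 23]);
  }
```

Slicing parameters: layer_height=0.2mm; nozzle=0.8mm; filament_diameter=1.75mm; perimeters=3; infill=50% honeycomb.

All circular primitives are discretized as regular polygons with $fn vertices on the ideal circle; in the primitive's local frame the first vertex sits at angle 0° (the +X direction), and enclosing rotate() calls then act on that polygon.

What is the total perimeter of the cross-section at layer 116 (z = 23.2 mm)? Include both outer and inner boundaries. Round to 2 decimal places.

107.94 mm

At z = 23.2 mm: the r=2.5 cylinder gives a regular 24-gon of circumradius 2.5 (constant along its height) (perimeter = 2·24·2.500·sin(180°/24) = 15.66 mm); the cylinder at (4.5, -2) is absent (z outside [9.5, 15.5]); the cylinder at (11.5, 8.5): section is a regular 24-gon, circumradius r=5 (perimeter = 2·24·5.000·sin(180°/24) = 31.33 mm); Taking the union: the 2 present regions are separate (no shared area or edge), so areas and boundary lengths simply add and each stays a separate island — boundary = 46.99 mm; the 14.5×23.5 cube at (15, -3.5) contributes its full rectangle (perimeter 76.00 mm); Merging all regions: the regions partially overlap (shared area 7.16 mm²), so the edge portions inside another operand are dropped and the merged outline is re-measured after clipping — boundary = 107.94 mm; (whole slice rotated 10° about Z — lengths, areas and connectivity unchanged). Overall, the cross-section has 2 separate islands. Total boundary length (outer) = 107.94 mm.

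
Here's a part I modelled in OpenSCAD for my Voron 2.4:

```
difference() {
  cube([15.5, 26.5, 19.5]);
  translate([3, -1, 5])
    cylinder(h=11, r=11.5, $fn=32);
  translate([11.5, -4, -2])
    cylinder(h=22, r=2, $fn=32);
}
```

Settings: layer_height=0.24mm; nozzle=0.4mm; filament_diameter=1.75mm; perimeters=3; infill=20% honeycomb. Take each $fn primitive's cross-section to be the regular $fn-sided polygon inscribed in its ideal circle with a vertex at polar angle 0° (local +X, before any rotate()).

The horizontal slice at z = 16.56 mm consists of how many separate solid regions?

At z = 16.56 mm: the cube is present — its section is the full 15.5×26.5 rectangle; the cylinder at (3, -1) is absent (z outside [5, 16]); the r=2 cylinder at (11.5, -4) contributes a regular 32-gon of circumradius 2; Taking the first minus the rest: starting from the 15.5×26.5 cube, the r=2 cylinder at (11.5, -4) misses the remaining region (no effect) — 1 connected region. The result has 1 disconnected region.

1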